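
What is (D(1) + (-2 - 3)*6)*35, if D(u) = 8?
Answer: -770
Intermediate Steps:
(D(1) + (-2 - 3)*6)*35 = (8 + (-2 - 3)*6)*35 = (8 - 5*6)*35 = (8 - 30)*35 = -22*35 = -770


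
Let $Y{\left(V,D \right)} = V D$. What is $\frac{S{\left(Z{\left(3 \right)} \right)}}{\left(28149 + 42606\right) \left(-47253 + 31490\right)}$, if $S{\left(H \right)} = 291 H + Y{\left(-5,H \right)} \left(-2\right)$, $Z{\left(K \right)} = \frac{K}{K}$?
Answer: $- \frac{301}{1115311065} \approx -2.6988 \cdot 10^{-7}$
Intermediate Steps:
$Y{\left(V,D \right)} = D V$
$Z{\left(K \right)} = 1$
$S{\left(H \right)} = 301 H$ ($S{\left(H \right)} = 291 H + H \left(-5\right) \left(-2\right) = 291 H + - 5 H \left(-2\right) = 291 H + 10 H = 301 H$)
$\frac{S{\left(Z{\left(3 \right)} \right)}}{\left(28149 + 42606\right) \left(-47253 + 31490\right)} = \frac{301 \cdot 1}{\left(28149 + 42606\right) \left(-47253 + 31490\right)} = \frac{301}{70755 \left(-15763\right)} = \frac{301}{-1115311065} = 301 \left(- \frac{1}{1115311065}\right) = - \frac{301}{1115311065}$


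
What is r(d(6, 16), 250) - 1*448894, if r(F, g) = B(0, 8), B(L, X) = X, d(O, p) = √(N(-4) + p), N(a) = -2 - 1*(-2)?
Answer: -448886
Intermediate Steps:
N(a) = 0 (N(a) = -2 + 2 = 0)
d(O, p) = √p (d(O, p) = √(0 + p) = √p)
r(F, g) = 8
r(d(6, 16), 250) - 1*448894 = 8 - 1*448894 = 8 - 448894 = -448886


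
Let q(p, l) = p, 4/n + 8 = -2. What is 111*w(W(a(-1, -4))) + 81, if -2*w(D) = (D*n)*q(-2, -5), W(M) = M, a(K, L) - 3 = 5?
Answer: -1371/5 ≈ -274.20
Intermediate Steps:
n = -2/5 (n = 4/(-8 - 2) = 4/(-10) = 4*(-1/10) = -2/5 ≈ -0.40000)
a(K, L) = 8 (a(K, L) = 3 + 5 = 8)
w(D) = -2*D/5 (w(D) = -D*(-2/5)*(-2)/2 = -(-2*D/5)*(-2)/2 = -2*D/5)
111*w(W(a(-1, -4))) + 81 = 111*(-2/5*8) + 81 = 111*(-16/5) + 81 = -1776/5 + 81 = -1371/5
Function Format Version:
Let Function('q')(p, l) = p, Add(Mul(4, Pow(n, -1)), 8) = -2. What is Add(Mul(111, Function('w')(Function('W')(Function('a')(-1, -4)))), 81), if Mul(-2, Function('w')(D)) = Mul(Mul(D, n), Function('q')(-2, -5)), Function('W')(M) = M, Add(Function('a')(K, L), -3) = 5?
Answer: Rational(-1371, 5) ≈ -274.20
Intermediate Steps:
n = Rational(-2, 5) (n = Mul(4, Pow(Add(-8, -2), -1)) = Mul(4, Pow(-10, -1)) = Mul(4, Rational(-1, 10)) = Rational(-2, 5) ≈ -0.40000)
Function('a')(K, L) = 8 (Function('a')(K, L) = Add(3, 5) = 8)
Function('w')(D) = Mul(Rational(-2, 5), D) (Function('w')(D) = Mul(Rational(-1, 2), Mul(Mul(D, Rational(-2, 5)), -2)) = Mul(Rational(-1, 2), Mul(Mul(Rational(-2, 5), D), -2)) = Mul(Rational(-1, 2), Mul(Rational(4, 5), D)) = Mul(Rational(-2, 5), D))
Add(Mul(111, Function('w')(Function('W')(Function('a')(-1, -4)))), 81) = Add(Mul(111, Mul(Rational(-2, 5), 8)), 81) = Add(Mul(111, Rational(-16, 5)), 81) = Add(Rational(-1776, 5), 81) = Rational(-1371, 5)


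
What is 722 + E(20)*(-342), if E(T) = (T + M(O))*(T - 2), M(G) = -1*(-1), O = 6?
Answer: -128554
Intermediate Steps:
M(G) = 1
E(T) = (1 + T)*(-2 + T) (E(T) = (T + 1)*(T - 2) = (1 + T)*(-2 + T))
722 + E(20)*(-342) = 722 + (-2 + 20² - 1*20)*(-342) = 722 + (-2 + 400 - 20)*(-342) = 722 + 378*(-342) = 722 - 129276 = -128554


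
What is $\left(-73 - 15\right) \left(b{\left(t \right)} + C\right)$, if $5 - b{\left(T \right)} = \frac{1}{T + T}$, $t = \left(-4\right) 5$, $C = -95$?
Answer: $\frac{39589}{5} \approx 7917.8$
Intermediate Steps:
$t = -20$
$b{\left(T \right)} = 5 - \frac{1}{2 T}$ ($b{\left(T \right)} = 5 - \frac{1}{T + T} = 5 - \frac{1}{2 T}$)
$\left(-73 - 15\right) \left(b{\left(t \right)} + C\right) = \left(-73 - 15\right) \left(\left(5 - \frac{1}{2 \left(-20\right)}\right) - 95\right) = \left(-73 - 15\right) \left(\left(5 - - \frac{1}{40}\right) - 95\right) = - 88 \left(\left(5 + \frac{1}{40}\right) - 95\right) = - 88 \left(\frac{201}{40} - 95\right) = \left(-88\right) \left(- \frac{3599}{40}\right) = \frac{39589}{5}$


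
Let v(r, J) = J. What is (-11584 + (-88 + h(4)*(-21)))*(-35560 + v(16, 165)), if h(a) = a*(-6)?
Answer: 395291360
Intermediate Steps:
h(a) = -6*a
(-11584 + (-88 + h(4)*(-21)))*(-35560 + v(16, 165)) = (-11584 + (-88 - 6*4*(-21)))*(-35560 + 165) = (-11584 + (-88 - 24*(-21)))*(-35395) = (-11584 + (-88 + 504))*(-35395) = (-11584 + 416)*(-35395) = -11168*(-35395) = 395291360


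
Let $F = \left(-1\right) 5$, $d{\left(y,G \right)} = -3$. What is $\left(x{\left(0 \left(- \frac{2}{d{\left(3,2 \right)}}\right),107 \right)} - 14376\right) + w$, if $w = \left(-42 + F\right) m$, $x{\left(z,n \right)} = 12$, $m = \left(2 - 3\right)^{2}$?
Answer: $-14411$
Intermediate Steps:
$m = 1$ ($m = \left(-1\right)^{2} = 1$)
$F = -5$
$w = -47$ ($w = \left(-42 - 5\right) 1 = \left(-47\right) 1 = -47$)
$\left(x{\left(0 \left(- \frac{2}{d{\left(3,2 \right)}}\right),107 \right)} - 14376\right) + w = \left(12 - 14376\right) - 47 = -14364 - 47 = -14411$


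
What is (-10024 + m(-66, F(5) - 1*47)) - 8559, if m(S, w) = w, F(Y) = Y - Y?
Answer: -18630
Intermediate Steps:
F(Y) = 0
(-10024 + m(-66, F(5) - 1*47)) - 8559 = (-10024 + (0 - 1*47)) - 8559 = (-10024 + (0 - 47)) - 8559 = (-10024 - 47) - 8559 = -10071 - 8559 = -18630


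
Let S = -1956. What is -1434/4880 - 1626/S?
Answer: 213749/397720 ≈ 0.53744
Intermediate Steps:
-1434/4880 - 1626/S = -1434/4880 - 1626/(-1956) = -1434*1/4880 - 1626*(-1/1956) = -717/2440 + 271/326 = 213749/397720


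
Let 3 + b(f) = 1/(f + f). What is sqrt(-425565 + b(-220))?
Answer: I*sqrt(20597491310)/220 ≈ 652.36*I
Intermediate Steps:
b(f) = -3 + 1/(2*f) (b(f) = -3 + 1/(f + f) = -3 + 1/(2*f))
sqrt(-425565 + b(-220)) = sqrt(-425565 + (-3 + (1/2)/(-220))) = sqrt(-425565 + (-3 + (1/2)*(-1/220))) = sqrt(-425565 + (-3 - 1/440)) = sqrt(-425565 - 1321/440) = sqrt(-187249921/440) = I*sqrt(20597491310)/220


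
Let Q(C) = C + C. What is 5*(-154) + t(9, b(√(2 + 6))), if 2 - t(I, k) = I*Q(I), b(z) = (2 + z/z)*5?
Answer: -930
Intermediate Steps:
Q(C) = 2*C
b(z) = 15 (b(z) = (2 + 1)*5 = 3*5 = 15)
t(I, k) = 2 - 2*I² (t(I, k) = 2 - I*2*I = 2 - 2*I²)
5*(-154) + t(9, b(√(2 + 6))) = 5*(-154) + (2 - 2*9²) = -770 + (2 - 2*81) = -770 + (2 - 162) = -770 - 160 = -930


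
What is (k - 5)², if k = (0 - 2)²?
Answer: 1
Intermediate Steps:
k = 4 (k = (-2)² = 4)
(k - 5)² = (4 - 5)² = (-1)² = 1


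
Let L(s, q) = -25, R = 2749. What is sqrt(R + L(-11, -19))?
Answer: 2*sqrt(681) ≈ 52.192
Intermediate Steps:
sqrt(R + L(-11, -19)) = sqrt(2749 - 25) = sqrt(2724) = 2*sqrt(681)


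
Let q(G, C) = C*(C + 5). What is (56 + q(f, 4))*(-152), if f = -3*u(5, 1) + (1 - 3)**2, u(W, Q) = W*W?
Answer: -13984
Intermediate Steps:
u(W, Q) = W**2
f = -71 (f = -3*5**2 + (1 - 3)**2 = -3*25 + (-2)**2 = -75 + 4 = -71)
q(G, C) = C*(5 + C)
(56 + q(f, 4))*(-152) = (56 + 4*(5 + 4))*(-152) = (56 + 4*9)*(-152) = (56 + 36)*(-152) = 92*(-152) = -13984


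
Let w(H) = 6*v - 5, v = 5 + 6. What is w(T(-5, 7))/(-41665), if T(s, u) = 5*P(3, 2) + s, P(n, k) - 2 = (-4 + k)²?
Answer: -61/41665 ≈ -0.0014641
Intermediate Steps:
v = 11
P(n, k) = 2 + (-4 + k)²
T(s, u) = 30 + s (T(s, u) = 5*(2 + (-4 + 2)²) + s = 5*(2 + (-2)²) + s = 5*(2 + 4) + s = 5*6 + s = 30 + s)
w(H) = 61 (w(H) = 6*11 - 5 = 66 - 5 = 61)
w(T(-5, 7))/(-41665) = 61/(-41665) = 61*(-1/41665) = -61/41665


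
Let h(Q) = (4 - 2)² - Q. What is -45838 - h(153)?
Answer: -45689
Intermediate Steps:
h(Q) = 4 - Q (h(Q) = 2² - Q = 4 - Q)
-45838 - h(153) = -45838 - (4 - 1*153) = -45838 - (4 - 153) = -45838 - 1*(-149) = -45838 + 149 = -45689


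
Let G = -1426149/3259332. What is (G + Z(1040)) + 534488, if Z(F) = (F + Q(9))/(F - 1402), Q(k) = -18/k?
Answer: 35034823964291/65548788 ≈ 5.3449e+5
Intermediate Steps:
G = -158461/362148 (G = -1426149*1/3259332 = -158461/362148 ≈ -0.43756)
Z(F) = (-2 + F)/(-1402 + F) (Z(F) = (F - 18/9)/(F - 1402) = (F - 18*⅑)/(-1402 + F) = (F - 2)/(-1402 + F) = (-2 + F)/(-1402 + F))
(G + Z(1040)) + 534488 = (-158461/362148 + (-2 + 1040)/(-1402 + 1040)) + 534488 = (-158461/362148 + 1038/(-362)) + 534488 = (-158461/362148 - 1/362*1038) + 534488 = (-158461/362148 - 519/181) + 534488 = -216636253/65548788 + 534488 = 35034823964291/65548788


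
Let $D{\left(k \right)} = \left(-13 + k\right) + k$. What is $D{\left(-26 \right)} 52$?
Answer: $-3380$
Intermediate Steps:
$D{\left(k \right)} = -13 + 2 k$
$D{\left(-26 \right)} 52 = \left(-13 + 2 \left(-26\right)\right) 52 = \left(-13 - 52\right) 52 = \left(-65\right) 52 = -3380$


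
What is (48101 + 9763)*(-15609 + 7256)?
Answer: -483337992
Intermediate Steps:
(48101 + 9763)*(-15609 + 7256) = 57864*(-8353) = -483337992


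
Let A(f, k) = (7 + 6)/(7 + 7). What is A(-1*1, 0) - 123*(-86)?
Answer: 148105/14 ≈ 10579.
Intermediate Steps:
A(f, k) = 13/14
A(-1*1, 0) - 123*(-86) = 13/14 - 123*(-86) = 13/14 + 10578 = 148105/14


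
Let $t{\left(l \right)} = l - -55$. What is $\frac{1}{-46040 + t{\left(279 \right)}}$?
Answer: $- \frac{1}{45706} \approx -2.1879 \cdot 10^{-5}$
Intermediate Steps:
$t{\left(l \right)} = 55 + l$ ($t{\left(l \right)} = l + 55 = 55 + l$)
$\frac{1}{-46040 + t{\left(279 \right)}} = \frac{1}{-46040 + \left(55 + 279\right)} = \frac{1}{-46040 + 334} = \frac{1}{-45706} = - \frac{1}{45706}$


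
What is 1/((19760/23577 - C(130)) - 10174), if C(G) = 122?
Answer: -23577/242729032 ≈ -9.7133e-5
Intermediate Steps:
1/((19760/23577 - C(130)) - 10174) = 1/((19760/23577 - 1*122) - 10174) = 1/((19760*(1/23577) - 122) - 10174) = 1/((19760/23577 - 122) - 10174) = 1/(-2856634/23577 - 10174) = 1/(-242729032/23577) = -23577/242729032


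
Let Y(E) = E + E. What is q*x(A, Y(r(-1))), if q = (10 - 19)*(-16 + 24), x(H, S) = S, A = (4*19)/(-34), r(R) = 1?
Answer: -144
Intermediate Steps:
A = -38/17 (A = 76*(-1/34) = -38/17 ≈ -2.2353)
Y(E) = 2*E
q = -72 (q = -9*8 = -72)
q*x(A, Y(r(-1))) = -144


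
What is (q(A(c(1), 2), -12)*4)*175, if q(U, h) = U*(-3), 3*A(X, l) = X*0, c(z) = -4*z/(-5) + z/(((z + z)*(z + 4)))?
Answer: 0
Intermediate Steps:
c(z) = 1/(2*(4 + z)) + 4*z/5 (c(z) = -4*z*(-⅕) + z/(((2*z)*(4 + z))) = 4*z/5 + z/((2*z*(4 + z))) = 4*z/5 + z*(1/(2*z*(4 + z))) = 4*z/5 + 1/(2*(4 + z)) = 1/(2*(4 + z)) + 4*z/5)
A(X, l) = 0 (A(X, l) = (X*0)/3 = (⅓)*0 = 0)
q(U, h) = -3*U
(q(A(c(1), 2), -12)*4)*175 = (-3*0*4)*175 = (0*4)*175 = 0*175 = 0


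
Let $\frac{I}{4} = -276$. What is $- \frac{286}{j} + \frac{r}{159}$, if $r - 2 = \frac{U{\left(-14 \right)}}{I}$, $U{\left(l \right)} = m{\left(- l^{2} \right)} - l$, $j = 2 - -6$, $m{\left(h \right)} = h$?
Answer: $- \frac{3136511}{87768} \approx -35.736$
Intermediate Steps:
$I = -1104$ ($I = 4 \left(-276\right) = -1104$)
$j = 8$ ($j = 2 + 6 = 8$)
$U{\left(l \right)} = - l - l^{2}$ ($U{\left(l \right)} = - l^{2} - l = - l - l^{2}$)
$r = \frac{1195}{552}$ ($r = 2 + \frac{\left(-14\right) \left(-1 - -14\right)}{-1104} = 2 + - 14 \left(-1 + 14\right) \left(- \frac{1}{1104}\right) = 2 + \left(-14\right) 13 \left(- \frac{1}{1104}\right) = 2 - - \frac{91}{552} = 2 + \frac{91}{552} = \frac{1195}{552} \approx 2.1649$)
$- \frac{286}{j} + \frac{r}{159} = - \frac{286}{8} + \frac{1195}{552 \cdot 159} = \left(-286\right) \frac{1}{8} + \frac{1195}{552} \cdot \frac{1}{159} = - \frac{143}{4} + \frac{1195}{87768} = - \frac{3136511}{87768}$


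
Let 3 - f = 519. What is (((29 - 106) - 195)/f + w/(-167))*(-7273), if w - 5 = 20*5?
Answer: 15920597/21543 ≈ 739.01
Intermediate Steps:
f = -516 (f = 3 - 1*519 = 3 - 519 = -516)
w = 105 (w = 5 + 20*5 = 5 + 100 = 105)
(((29 - 106) - 195)/f + w/(-167))*(-7273) = (((29 - 106) - 195)/(-516) + 105/(-167))*(-7273) = ((-77 - 195)*(-1/516) + 105*(-1/167))*(-7273) = (-272*(-1/516) - 105/167)*(-7273) = (68/129 - 105/167)*(-7273) = -2189/21543*(-7273) = 15920597/21543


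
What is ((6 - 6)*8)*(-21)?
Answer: 0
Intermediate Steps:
((6 - 6)*8)*(-21) = (0*8)*(-21) = 0*(-21) = 0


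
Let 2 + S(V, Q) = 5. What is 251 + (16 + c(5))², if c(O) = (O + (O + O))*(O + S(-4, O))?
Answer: 18747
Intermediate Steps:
S(V, Q) = 3 (S(V, Q) = -2 + 5 = 3)
c(O) = 3*O*(3 + O) (c(O) = (O + (O + O))*(O + 3) = (O + 2*O)*(3 + O) = (3*O)*(3 + O) = 3*O*(3 + O))
251 + (16 + c(5))² = 251 + (16 + 3*5*(3 + 5))² = 251 + (16 + 3*5*8)² = 251 + (16 + 120)² = 251 + 136² = 251 + 18496 = 18747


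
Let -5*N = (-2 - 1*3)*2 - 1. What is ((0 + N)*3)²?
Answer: 1089/25 ≈ 43.560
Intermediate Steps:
N = 11/5 (N = -((-2 - 1*3)*2 - 1)/5 = -((-2 - 3)*2 - 1)/5 = -(-5*2 - 1)/5 = -(-10 - 1)/5 = -⅕*(-11) = 11/5 ≈ 2.2000)
((0 + N)*3)² = ((0 + 11/5)*3)² = ((11/5)*3)² = (33/5)² = 1089/25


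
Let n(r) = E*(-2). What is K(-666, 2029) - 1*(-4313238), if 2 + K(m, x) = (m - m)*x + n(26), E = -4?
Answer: 4313244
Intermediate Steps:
n(r) = 8 (n(r) = -4*(-2) = 8)
K(m, x) = 6 (K(m, x) = -2 + ((m - m)*x + 8) = -2 + (0*x + 8) = -2 + (0 + 8) = -2 + 8 = 6)
K(-666, 2029) - 1*(-4313238) = 6 - 1*(-4313238) = 6 + 4313238 = 4313244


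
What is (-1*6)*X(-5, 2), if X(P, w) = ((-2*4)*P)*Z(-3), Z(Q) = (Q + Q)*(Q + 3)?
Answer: 0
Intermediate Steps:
Z(Q) = 2*Q*(3 + Q) (Z(Q) = (2*Q)*(3 + Q) = 2*Q*(3 + Q))
X(P, w) = 0 (X(P, w) = ((-2*4)*P)*(2*(-3)*(3 - 3)) = (-8*P)*(2*(-3)*0) = -8*P*0 = 0)
(-1*6)*X(-5, 2) = -1*6*0 = -6*0 = 0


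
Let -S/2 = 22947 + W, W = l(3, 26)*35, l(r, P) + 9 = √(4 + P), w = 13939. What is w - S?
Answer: 59203 + 70*√30 ≈ 59586.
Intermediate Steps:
l(r, P) = -9 + √(4 + P)
W = -315 + 35*√30 (W = (-9 + √(4 + 26))*35 = (-9 + √30)*35 = -315 + 35*√30 ≈ -123.30)
S = -45264 - 70*√30 (S = -2*(22947 + (-315 + 35*√30)) = -2*(22632 + 35*√30) = -45264 - 70*√30 ≈ -45647.)
w - S = 13939 - (-45264 - 70*√30) = 13939 + (45264 + 70*√30) = 59203 + 70*√30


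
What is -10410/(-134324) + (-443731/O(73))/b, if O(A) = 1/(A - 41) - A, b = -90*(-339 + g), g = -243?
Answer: 397567265501/2053600720650 ≈ 0.19360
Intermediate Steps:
b = 52380 (b = -90*(-339 - 243) = -90*(-582) = 52380)
O(A) = 1/(-41 + A) - A
-10410/(-134324) + (-443731/O(73))/b = -10410/(-134324) - 443731*(-41 + 73)/(1 - 1*73² + 41*73)/52380 = -10410*(-1/134324) - 443731*32/(1 - 1*5329 + 2993)*(1/52380) = 5205/67162 - 443731*32/(1 - 5329 + 2993)*(1/52380) = 5205/67162 - 443731/((1/32)*(-2335))*(1/52380) = 5205/67162 - 443731/(-2335/32)*(1/52380) = 5205/67162 - 443731*(-32/2335)*(1/52380) = 5205/67162 + (14199392/2335)*(1/52380) = 5205/67162 + 3549848/30576825 = 397567265501/2053600720650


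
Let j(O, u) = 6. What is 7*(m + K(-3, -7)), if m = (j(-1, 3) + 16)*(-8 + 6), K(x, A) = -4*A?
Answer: -112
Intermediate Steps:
m = -44 (m = (6 + 16)*(-8 + 6) = 22*(-2) = -44)
7*(m + K(-3, -7)) = 7*(-44 - 4*(-7)) = 7*(-44 + 28) = 7*(-16) = -112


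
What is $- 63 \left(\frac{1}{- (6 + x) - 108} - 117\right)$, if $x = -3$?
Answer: $\frac{272748}{37} \approx 7371.6$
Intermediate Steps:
$- 63 \left(\frac{1}{- (6 + x) - 108} - 117\right) = - 63 \left(\frac{1}{- (6 - 3) - 108} - 117\right) = - 63 \left(\frac{1}{\left(-1\right) 3 - 108} - 117\right) = - 63 \left(\frac{1}{-3 - 108} - 117\right) = - 63 \left(\frac{1}{-111} - 117\right) = - 63 \left(- \frac{1}{111} - 117\right) = \left(-63\right) \left(- \frac{12988}{111}\right) = \frac{272748}{37}$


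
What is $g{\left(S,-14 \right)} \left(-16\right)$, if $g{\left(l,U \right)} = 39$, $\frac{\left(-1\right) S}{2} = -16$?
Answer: $-624$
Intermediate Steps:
$S = 32$ ($S = \left(-2\right) \left(-16\right) = 32$)
$g{\left(S,-14 \right)} \left(-16\right) = 39 \left(-16\right) = -624$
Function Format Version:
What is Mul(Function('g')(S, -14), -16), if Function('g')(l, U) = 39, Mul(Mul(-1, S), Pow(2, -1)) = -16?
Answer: -624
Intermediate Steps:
S = 32 (S = Mul(-2, -16) = 32)
Mul(Function('g')(S, -14), -16) = Mul(39, -16) = -624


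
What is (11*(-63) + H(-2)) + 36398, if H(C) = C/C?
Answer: 35706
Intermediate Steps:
H(C) = 1
(11*(-63) + H(-2)) + 36398 = (11*(-63) + 1) + 36398 = (-693 + 1) + 36398 = -692 + 36398 = 35706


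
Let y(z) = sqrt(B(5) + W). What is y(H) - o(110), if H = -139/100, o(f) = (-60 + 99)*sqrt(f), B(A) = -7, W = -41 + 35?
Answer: -39*sqrt(110) + I*sqrt(13) ≈ -409.04 + 3.6056*I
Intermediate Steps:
W = -6
o(f) = 39*sqrt(f)
H = -139/100 (H = -139*1/100 = -139/100 ≈ -1.3900)
y(z) = I*sqrt(13) (y(z) = sqrt(-7 - 6) = sqrt(-13) = I*sqrt(13))
y(H) - o(110) = I*sqrt(13) - 39*sqrt(110) = -39*sqrt(110) + I*sqrt(13)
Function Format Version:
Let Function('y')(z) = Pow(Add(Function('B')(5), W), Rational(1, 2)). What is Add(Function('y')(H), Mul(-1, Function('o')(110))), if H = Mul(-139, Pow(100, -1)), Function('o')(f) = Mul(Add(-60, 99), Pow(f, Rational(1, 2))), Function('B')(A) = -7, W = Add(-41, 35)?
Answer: Add(Mul(-39, Pow(110, Rational(1, 2))), Mul(I, Pow(13, Rational(1, 2)))) ≈ Add(-409.04, Mul(3.6056, I))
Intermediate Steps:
W = -6
Function('o')(f) = Mul(39, Pow(f, Rational(1, 2)))
H = Rational(-139, 100) (H = Mul(-139, Rational(1, 100)) = Rational(-139, 100) ≈ -1.3900)
Function('y')(z) = Mul(I, Pow(13, Rational(1, 2))) (Function('y')(z) = Pow(Add(-7, -6), Rational(1, 2)) = Pow(-13, Rational(1, 2)) = Mul(I, Pow(13, Rational(1, 2))))
Add(Function('y')(H), Mul(-1, Function('o')(110))) = Add(Mul(I, Pow(13, Rational(1, 2))), Mul(-1, Mul(39, Pow(110, Rational(1, 2))))) = Add(Mul(I, Pow(13, Rational(1, 2))), Mul(-39, Pow(110, Rational(1, 2)))) = Add(Mul(-39, Pow(110, Rational(1, 2))), Mul(I, Pow(13, Rational(1, 2))))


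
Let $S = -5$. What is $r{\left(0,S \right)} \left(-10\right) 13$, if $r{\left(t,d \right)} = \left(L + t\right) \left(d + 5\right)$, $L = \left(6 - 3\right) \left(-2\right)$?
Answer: $0$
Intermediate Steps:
$L = -6$ ($L = 3 \left(-2\right) = -6$)
$r{\left(t,d \right)} = \left(-6 + t\right) \left(5 + d\right)$ ($r{\left(t,d \right)} = \left(-6 + t\right) \left(d + 5\right) = \left(-6 + t\right) \left(5 + d\right)$)
$r{\left(0,S \right)} \left(-10\right) 13 = \left(-30 - -30 + 5 \cdot 0 - 0\right) \left(-10\right) 13 = \left(-30 + 30 + 0 + 0\right) \left(-10\right) 13 = 0 \left(-10\right) 13 = 0 \cdot 13 = 0$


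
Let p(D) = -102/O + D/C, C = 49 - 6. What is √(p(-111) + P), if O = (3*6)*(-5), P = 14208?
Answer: √5910280770/645 ≈ 119.19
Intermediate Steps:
C = 43
O = -90 (O = 18*(-5) = -90)
p(D) = 17/15 + D/43 (p(D) = -102/(-90) + D/43 = -102*(-1/90) + D*(1/43) = 17/15 + D/43)
√(p(-111) + P) = √((17/15 + (1/43)*(-111)) + 14208) = √((17/15 - 111/43) + 14208) = √(-934/645 + 14208) = √(9163226/645) = √5910280770/645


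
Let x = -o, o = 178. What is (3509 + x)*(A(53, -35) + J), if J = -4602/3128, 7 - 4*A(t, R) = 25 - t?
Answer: 9480026/391 ≈ 24246.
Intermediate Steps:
A(t, R) = -9/2 + t/4 (A(t, R) = 7/4 - (25 - t)/4 = 7/4 + (-25/4 + t/4) = -9/2 + t/4)
x = -178 (x = -1*178 = -178)
J = -2301/1564 (J = -4602*1/3128 = -2301/1564 ≈ -1.4712)
(3509 + x)*(A(53, -35) + J) = (3509 - 178)*((-9/2 + (¼)*53) - 2301/1564) = 3331*((-9/2 + 53/4) - 2301/1564) = 3331*(35/4 - 2301/1564) = 3331*(2846/391) = 9480026/391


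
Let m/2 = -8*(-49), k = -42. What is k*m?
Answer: -32928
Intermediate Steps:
m = 784 (m = 2*(-8*(-49)) = 2*392 = 784)
k*m = -42*784 = -32928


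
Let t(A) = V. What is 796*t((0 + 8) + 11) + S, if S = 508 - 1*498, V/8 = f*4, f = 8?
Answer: 203786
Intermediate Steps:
V = 256 (V = 8*(8*4) = 8*32 = 256)
t(A) = 256
S = 10 (S = 508 - 498 = 10)
796*t((0 + 8) + 11) + S = 796*256 + 10 = 203776 + 10 = 203786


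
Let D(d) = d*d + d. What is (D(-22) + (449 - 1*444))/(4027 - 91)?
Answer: 467/3936 ≈ 0.11865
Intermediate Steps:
D(d) = d + d² (D(d) = d² + d = d + d²)
(D(-22) + (449 - 1*444))/(4027 - 91) = (-22*(1 - 22) + (449 - 1*444))/(4027 - 91) = (-22*(-21) + (449 - 444))/3936 = (462 + 5)*(1/3936) = 467*(1/3936) = 467/3936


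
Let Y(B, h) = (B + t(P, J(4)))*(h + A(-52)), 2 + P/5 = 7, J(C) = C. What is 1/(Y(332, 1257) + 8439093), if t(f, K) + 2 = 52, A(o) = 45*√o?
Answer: 2973089/26522896538163 - 3820*I*√13/8840965512721 ≈ 1.121e-7 - 1.5579e-9*I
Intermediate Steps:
P = 25 (P = -10 + 5*7 = -10 + 35 = 25)
t(f, K) = 50 (t(f, K) = -2 + 52 = 50)
Y(B, h) = (50 + B)*(h + 90*I*√13) (Y(B, h) = (B + 50)*(h + 45*√(-52)) = (50 + B)*(h + 45*(2*I*√13)) = (50 + B)*(h + 90*I*√13))
1/(Y(332, 1257) + 8439093) = 1/((50*1257 + 332*1257 + 4500*I*√13 + 90*I*332*√13) + 8439093) = 1/((62850 + 417324 + 4500*I*√13 + 29880*I*√13) + 8439093) = 1/((480174 + 34380*I*√13) + 8439093) = 1/(8919267 + 34380*I*√13)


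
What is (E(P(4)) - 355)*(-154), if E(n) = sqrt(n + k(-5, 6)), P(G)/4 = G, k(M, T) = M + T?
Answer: 54670 - 154*sqrt(17) ≈ 54035.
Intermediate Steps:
P(G) = 4*G
E(n) = sqrt(1 + n) (E(n) = sqrt(n + (-5 + 6)) = sqrt(n + 1) = sqrt(1 + n))
(E(P(4)) - 355)*(-154) = (sqrt(1 + 4*4) - 355)*(-154) = (sqrt(1 + 16) - 355)*(-154) = (sqrt(17) - 355)*(-154) = (-355 + sqrt(17))*(-154) = 54670 - 154*sqrt(17)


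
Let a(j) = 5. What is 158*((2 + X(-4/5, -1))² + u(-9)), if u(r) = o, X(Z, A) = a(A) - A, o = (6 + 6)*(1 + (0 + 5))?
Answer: 21488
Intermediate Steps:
o = 72 (o = 12*(1 + 5) = 12*6 = 72)
X(Z, A) = 5 - A
u(r) = 72
158*((2 + X(-4/5, -1))² + u(-9)) = 158*((2 + (5 - 1*(-1)))² + 72) = 158*((2 + (5 + 1))² + 72) = 158*((2 + 6)² + 72) = 158*(8² + 72) = 158*(64 + 72) = 158*136 = 21488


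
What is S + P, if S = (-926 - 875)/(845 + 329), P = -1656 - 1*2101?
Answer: -4412519/1174 ≈ -3758.5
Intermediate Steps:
P = -3757 (P = -1656 - 2101 = -3757)
S = -1801/1174 ≈ -1.5341
S + P = -1801/1174 - 3757 = -4412519/1174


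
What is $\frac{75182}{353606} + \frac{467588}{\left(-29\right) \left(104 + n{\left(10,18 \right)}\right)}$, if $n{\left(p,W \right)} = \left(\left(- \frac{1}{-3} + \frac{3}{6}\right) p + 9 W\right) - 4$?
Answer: $- \frac{247128780763}{4158229757} \approx -59.431$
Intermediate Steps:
$n{\left(p,W \right)} = -4 + 9 W + \frac{5 p}{6}$ ($n{\left(p,W \right)} = \left(\left(\left(-1\right) \left(- \frac{1}{3}\right) + 3 \cdot \frac{1}{6}\right) p + 9 W\right) - 4 = \left(\left(\frac{1}{3} + \frac{1}{2}\right) p + 9 W\right) - 4 = \left(\frac{5 p}{6} + 9 W\right) - 4 = \left(9 W + \frac{5 p}{6}\right) - 4 = -4 + 9 W + \frac{5 p}{6}$)
$\frac{75182}{353606} + \frac{467588}{\left(-29\right) \left(104 + n{\left(10,18 \right)}\right)} = \frac{75182}{353606} + \frac{467588}{\left(-29\right) \left(104 + \left(-4 + 9 \cdot 18 + \frac{5}{6} \cdot 10\right)\right)} = 75182 \cdot \frac{1}{353606} + \frac{467588}{\left(-29\right) \left(104 + \left(-4 + 162 + \frac{25}{3}\right)\right)} = \frac{37591}{176803} + \frac{467588}{\left(-29\right) \left(104 + \frac{499}{3}\right)} = \frac{37591}{176803} + \frac{467588}{\left(-29\right) \frac{811}{3}} = \frac{37591}{176803} + \frac{467588}{- \frac{23519}{3}} = \frac{37591}{176803} + 467588 \left(- \frac{3}{23519}\right) = \frac{37591}{176803} - \frac{1402764}{23519} = - \frac{247128780763}{4158229757}$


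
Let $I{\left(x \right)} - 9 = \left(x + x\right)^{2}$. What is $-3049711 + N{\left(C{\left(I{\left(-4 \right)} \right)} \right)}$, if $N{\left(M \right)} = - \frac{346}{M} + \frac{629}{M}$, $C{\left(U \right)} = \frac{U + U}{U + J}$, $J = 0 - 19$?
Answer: $- \frac{222621262}{73} \approx -3.0496 \cdot 10^{6}$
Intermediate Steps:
$J = -19$ ($J = 0 - 19 = -19$)
$I{\left(x \right)} = 9 + 4 x^{2}$ ($I{\left(x \right)} = 9 + \left(x + x\right)^{2} = 9 + \left(2 x\right)^{2} = 9 + 4 x^{2}$)
$C{\left(U \right)} = \frac{2 U}{-19 + U}$ ($C{\left(U \right)} = \frac{U + U}{U - 19} = \frac{2 U}{-19 + U}$)
$N{\left(M \right)} = \frac{283}{M}$
$-3049711 + N{\left(C{\left(I{\left(-4 \right)} \right)} \right)} = -3049711 + \frac{283}{2 \left(9 + 4 \left(-4\right)^{2}\right) \frac{1}{-19 + \left(9 + 4 \left(-4\right)^{2}\right)}} = -3049711 + \frac{283}{2 \left(9 + 4 \cdot 16\right) \frac{1}{-19 + \left(9 + 4 \cdot 16\right)}} = -3049711 + \frac{283}{2 \left(9 + 64\right) \frac{1}{-19 + \left(9 + 64\right)}} = -3049711 + \frac{283}{2 \cdot 73 \frac{1}{-19 + 73}} = -3049711 + \frac{283}{2 \cdot 73 \cdot \frac{1}{54}} = -3049711 + \frac{283}{\frac{73}{27}} = -3049711 + 283 \cdot \frac{27}{73} = -3049711 + \frac{7641}{73} = - \frac{222621262}{73}$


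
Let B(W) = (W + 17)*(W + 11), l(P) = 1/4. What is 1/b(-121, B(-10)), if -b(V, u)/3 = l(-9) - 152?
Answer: 4/1821 ≈ 0.0021966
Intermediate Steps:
l(P) = ¼
B(W) = (11 + W)*(17 + W) (B(W) = (17 + W)*(11 + W) = (11 + W)*(17 + W))
b(V, u) = 1821/4 (b(V, u) = -3*(¼ - 152) = -3*(-607/4) = 1821/4)
1/b(-121, B(-10)) = 1/(1821/4) = 4/1821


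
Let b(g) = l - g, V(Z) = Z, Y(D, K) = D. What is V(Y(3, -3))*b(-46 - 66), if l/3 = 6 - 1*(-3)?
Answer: 417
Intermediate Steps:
l = 27 (l = 3*(6 - 1*(-3)) = 3*(6 + 3) = 3*9 = 27)
b(g) = 27 - g
V(Y(3, -3))*b(-46 - 66) = 3*(27 - (-46 - 66)) = 3*(27 - 1*(-112)) = 3*(27 + 112) = 3*139 = 417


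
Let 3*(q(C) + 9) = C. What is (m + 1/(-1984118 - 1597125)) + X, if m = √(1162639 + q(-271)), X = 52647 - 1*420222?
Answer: -1316375395726/3581243 + √10462857/3 ≈ -3.6650e+5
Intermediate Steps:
q(C) = -9 + C/3
X = -367575 (X = 52647 - 420222 = -367575)
m = √10462857/3 (m = √(1162639 + (-9 + (⅓)*(-271))) = √(1162639 + (-9 - 271/3)) = √(1162639 - 298/3) = √(3487619/3) = √10462857/3 ≈ 1078.2)
(m + 1/(-1984118 - 1597125)) + X = (√10462857/3 + 1/(-1984118 - 1597125)) - 367575 = (√10462857/3 + 1/(-3581243)) - 367575 = (√10462857/3 - 1/3581243) - 367575 = (-1/3581243 + √10462857/3) - 367575 = -1316375395726/3581243 + √10462857/3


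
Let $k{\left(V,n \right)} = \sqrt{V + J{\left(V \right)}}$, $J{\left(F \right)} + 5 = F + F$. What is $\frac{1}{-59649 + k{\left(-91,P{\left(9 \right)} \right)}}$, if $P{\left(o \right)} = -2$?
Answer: $- \frac{59649}{3558003479} - \frac{i \sqrt{278}}{3558003479} \approx -1.6765 \cdot 10^{-5} - 4.6862 \cdot 10^{-9} i$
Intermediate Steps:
$J{\left(F \right)} = -5 + 2 F$ ($J{\left(F \right)} = -5 + \left(F + F\right) = -5 + 2 F$)
$k{\left(V,n \right)} = \sqrt{-5 + 3 V}$ ($k{\left(V,n \right)} = \sqrt{V + \left(-5 + 2 V\right)} = \sqrt{-5 + 3 V}$)
$\frac{1}{-59649 + k{\left(-91,P{\left(9 \right)} \right)}} = \frac{1}{-59649 + \sqrt{-5 + 3 \left(-91\right)}} = \frac{1}{-59649 + \sqrt{-5 - 273}} = \frac{1}{-59649 + \sqrt{-278}} = \frac{1}{-59649 + i \sqrt{278}}$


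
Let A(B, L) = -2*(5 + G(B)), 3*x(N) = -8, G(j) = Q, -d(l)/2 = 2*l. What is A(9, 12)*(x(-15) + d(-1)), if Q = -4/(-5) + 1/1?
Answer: -272/15 ≈ -18.133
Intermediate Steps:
d(l) = -4*l
Q = 9/5 (Q = -4*(-⅕) + 1*1 = ⅘ + 1 = 9/5 ≈ 1.8000)
G(j) = 9/5
x(N) = -8/3 (x(N) = (⅓)*(-8) = -8/3)
A(B, L) = -68/5 (A(B, L) = -2*(5 + 9/5) = -2*34/5 = -68/5)
A(9, 12)*(x(-15) + d(-1)) = -68*(-8/3 - 4*(-1))/5 = -68*(-8/3 + 4)/5 = -68/5*4/3 = -272/15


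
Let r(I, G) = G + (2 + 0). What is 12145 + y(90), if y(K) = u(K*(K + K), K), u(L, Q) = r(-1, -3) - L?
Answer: -4056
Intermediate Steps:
r(I, G) = 2 + G (r(I, G) = G + 2 = 2 + G)
u(L, Q) = -1 - L (u(L, Q) = (2 - 3) - L = -1 - L)
y(K) = -1 - 2*K**2 (y(K) = -1 - K*(K + K) = -1 - K*2*K = -1 - 2*K**2)
12145 + y(90) = 12145 + (-1 - 2*90**2) = 12145 + (-1 - 2*8100) = 12145 + (-1 - 16200) = 12145 - 16201 = -4056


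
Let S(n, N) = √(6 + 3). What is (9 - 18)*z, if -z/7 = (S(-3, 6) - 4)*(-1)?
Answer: 63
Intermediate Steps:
S(n, N) = 3 (S(n, N) = √9 = 3)
z = -7 (z = -7*(3 - 4)*(-1) = -(-7)*(-1) = -7*1 = -7)
(9 - 18)*z = (9 - 18)*(-7) = -9*(-7) = 63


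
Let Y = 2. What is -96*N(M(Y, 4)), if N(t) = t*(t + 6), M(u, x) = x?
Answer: -3840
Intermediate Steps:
N(t) = t*(6 + t)
-96*N(M(Y, 4)) = -384*(6 + 4) = -384*10 = -96*40 = -3840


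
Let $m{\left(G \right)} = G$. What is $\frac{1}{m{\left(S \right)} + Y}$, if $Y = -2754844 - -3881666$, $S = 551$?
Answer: $\frac{1}{1127373} \approx 8.8702 \cdot 10^{-7}$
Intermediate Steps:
$Y = 1126822$ ($Y = -2754844 + 3881666 = 1126822$)
$\frac{1}{m{\left(S \right)} + Y} = \frac{1}{551 + 1126822} = \frac{1}{1127373}$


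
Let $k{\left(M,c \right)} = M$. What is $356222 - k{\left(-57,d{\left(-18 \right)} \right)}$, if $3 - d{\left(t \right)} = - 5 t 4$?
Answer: $356279$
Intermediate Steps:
$d{\left(t \right)} = 3 + 20 t$ ($d{\left(t \right)} = 3 - - 5 t 4 = 3 - - 20 t = 3 + 20 t$)
$356222 - k{\left(-57,d{\left(-18 \right)} \right)} = 356222 - -57 = 356222 + 57 = 356279$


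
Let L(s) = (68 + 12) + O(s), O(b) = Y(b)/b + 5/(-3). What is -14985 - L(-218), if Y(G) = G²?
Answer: -44536/3 ≈ -14845.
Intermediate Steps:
O(b) = -5/3 + b (O(b) = b²/b + 5/(-3) = b + 5*(-⅓) = b - 5/3 = -5/3 + b)
L(s) = 235/3 + s (L(s) = (68 + 12) + (-5/3 + s) = 80 + (-5/3 + s) = 235/3 + s)
-14985 - L(-218) = -14985 - (235/3 - 218) = -14985 - 1*(-419/3) = -14985 + 419/3 = -44536/3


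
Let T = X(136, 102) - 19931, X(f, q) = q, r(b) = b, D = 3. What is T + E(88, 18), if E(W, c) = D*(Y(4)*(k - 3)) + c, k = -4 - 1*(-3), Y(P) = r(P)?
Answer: -19859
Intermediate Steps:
Y(P) = P
k = -1 (k = -4 + 3 = -1)
E(W, c) = -48 + c (E(W, c) = 3*(4*(-1 - 3)) + c = 3*(4*(-4)) + c = 3*(-16) + c = -48 + c)
T = -19829 (T = 102 - 19931 = -19829)
T + E(88, 18) = -19829 + (-48 + 18) = -19829 - 30 = -19859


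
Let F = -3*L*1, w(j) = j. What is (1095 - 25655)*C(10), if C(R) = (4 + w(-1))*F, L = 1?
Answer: 221040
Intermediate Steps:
F = -3 (F = -3*1*1 = -3*1 = -3)
C(R) = -9 (C(R) = (4 - 1)*(-3) = 3*(-3) = -9)
(1095 - 25655)*C(10) = (1095 - 25655)*(-9) = -24560*(-9) = 221040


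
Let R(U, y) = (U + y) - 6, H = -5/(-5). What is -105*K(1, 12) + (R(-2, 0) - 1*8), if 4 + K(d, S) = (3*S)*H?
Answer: -3376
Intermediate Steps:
H = 1 (H = -5*(-⅕) = 1)
R(U, y) = -6 + U + y
K(d, S) = -4 + 3*S (K(d, S) = -4 + (3*S)*1 = -4 + 3*S)
-105*K(1, 12) + (R(-2, 0) - 1*8) = -105*(-4 + 3*12) + ((-6 - 2 + 0) - 1*8) = -105*(-4 + 36) + (-8 - 8) = -105*32 - 16 = -3360 - 16 = -3376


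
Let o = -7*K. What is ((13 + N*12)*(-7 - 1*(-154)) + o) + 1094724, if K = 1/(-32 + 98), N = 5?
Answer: 72960023/66 ≈ 1.1055e+6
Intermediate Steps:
K = 1/66 ≈ 0.015152
o = -7/66 (o = -7*1/66 = -7/66 ≈ -0.10606)
((13 + N*12)*(-7 - 1*(-154)) + o) + 1094724 = ((13 + 5*12)*(-7 - 1*(-154)) - 7/66) + 1094724 = ((13 + 60)*(-7 + 154) - 7/66) + 1094724 = (73*147 - 7/66) + 1094724 = (10731 - 7/66) + 1094724 = 708239/66 + 1094724 = 72960023/66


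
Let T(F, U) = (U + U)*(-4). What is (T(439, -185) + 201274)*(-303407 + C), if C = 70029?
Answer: -47318323012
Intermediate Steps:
T(F, U) = -8*U (T(F, U) = (2*U)*(-4) = -8*U)
(T(439, -185) + 201274)*(-303407 + C) = (-8*(-185) + 201274)*(-303407 + 70029) = (1480 + 201274)*(-233378) = 202754*(-233378) = -47318323012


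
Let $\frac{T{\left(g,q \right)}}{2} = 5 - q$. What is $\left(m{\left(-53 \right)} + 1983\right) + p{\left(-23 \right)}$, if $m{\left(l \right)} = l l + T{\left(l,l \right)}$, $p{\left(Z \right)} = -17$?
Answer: $4891$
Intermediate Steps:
$T{\left(g,q \right)} = 10 - 2 q$ ($T{\left(g,q \right)} = 2 \left(5 - q\right) = 10 - 2 q$)
$m{\left(l \right)} = 10 + l^{2} - 2 l$ ($m{\left(l \right)} = l l - \left(-10 + 2 l\right) = l^{2} - \left(-10 + 2 l\right) = 10 + l^{2} - 2 l$)
$\left(m{\left(-53 \right)} + 1983\right) + p{\left(-23 \right)} = \left(\left(10 + \left(-53\right)^{2} - -106\right) + 1983\right) - 17 = \left(\left(10 + 2809 + 106\right) + 1983\right) - 17 = \left(2925 + 1983\right) - 17 = 4908 - 17 = 4891$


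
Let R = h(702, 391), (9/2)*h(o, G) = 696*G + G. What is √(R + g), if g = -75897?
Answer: I*√138019/3 ≈ 123.84*I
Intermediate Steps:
h(o, G) = 1394*G/9 (h(o, G) = 2*(696*G + G)/9 = 2*(697*G)/9 = 1394*G/9)
R = 545054/9 (R = (1394/9)*391 = 545054/9 ≈ 60562.)
√(R + g) = √(545054/9 - 75897) = √(-138019/9) = I*√138019/3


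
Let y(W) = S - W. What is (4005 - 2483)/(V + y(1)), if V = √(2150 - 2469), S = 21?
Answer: 30440/719 - 1522*I*√319/719 ≈ 42.337 - 37.808*I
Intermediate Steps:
V = I*√319 (V = √(-319) = I*√319 ≈ 17.861*I)
y(W) = 21 - W
(4005 - 2483)/(V + y(1)) = (4005 - 2483)/(I*√319 + (21 - 1*1)) = 1522/(I*√319 + (21 - 1)) = 1522/(I*√319 + 20) = 1522/(20 + I*√319)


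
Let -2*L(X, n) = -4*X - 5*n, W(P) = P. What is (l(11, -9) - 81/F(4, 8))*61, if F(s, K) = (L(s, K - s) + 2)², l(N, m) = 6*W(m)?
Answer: -1322541/400 ≈ -3306.4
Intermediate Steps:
L(X, n) = 2*X + 5*n/2 (L(X, n) = -(-4*X - 5*n)/2 = -(-5*n - 4*X)/2 = 2*X + 5*n/2)
l(N, m) = 6*m
F(s, K) = (2 - s/2 + 5*K/2)² (F(s, K) = ((2*s + 5*(K - s)/2) + 2)² = ((2*s + (-5*s/2 + 5*K/2)) + 2)² = ((-s/2 + 5*K/2) + 2)² = (2 - s/2 + 5*K/2)²)
(l(11, -9) - 81/F(4, 8))*61 = (6*(-9) - 81*4/(4 - 1*4 + 5*8)²)*61 = (-54 - 81*4/(4 - 4 + 40)²)*61 = (-54 - 81/((¼)*40²))*61 = (-54 - 81/((¼)*1600))*61 = (-54 - 81/400)*61 = -21681/400*61 = -1322541/400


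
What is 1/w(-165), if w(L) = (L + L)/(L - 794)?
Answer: 959/330 ≈ 2.9061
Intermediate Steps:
w(L) = 2*L/(-794 + L) (w(L) = (2*L)/(-794 + L) = 2*L/(-794 + L))
1/w(-165) = 1/(2*(-165)/(-794 - 165)) = 1/(2*(-165)/(-959)) = 1/(2*(-165)*(-1/959)) = 1/(330/959) = 959/330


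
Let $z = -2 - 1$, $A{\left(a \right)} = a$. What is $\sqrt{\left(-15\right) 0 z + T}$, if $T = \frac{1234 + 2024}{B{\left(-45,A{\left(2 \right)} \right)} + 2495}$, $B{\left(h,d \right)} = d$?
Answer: $\frac{3 \sqrt{903914}}{2497} \approx 1.1423$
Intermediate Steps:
$z = -3$ ($z = -2 - 1 = -3$)
$T = \frac{3258}{2497}$ ($T = \frac{1234 + 2024}{2 + 2495} = \frac{3258}{2497} \approx 1.3048$)
$\sqrt{\left(-15\right) 0 z + T} = \sqrt{\left(-15\right) 0 \left(-3\right) + \frac{3258}{2497}} = \sqrt{0 \left(-3\right) + \frac{3258}{2497}} = \sqrt{0 + \frac{3258}{2497}} = \sqrt{\frac{3258}{2497}} = \frac{3 \sqrt{903914}}{2497}$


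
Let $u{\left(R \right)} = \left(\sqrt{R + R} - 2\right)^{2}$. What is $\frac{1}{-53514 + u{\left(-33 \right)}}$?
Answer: $\frac{i}{4 \left(\sqrt{66} - 13394 i\right)} \approx -1.8665 \cdot 10^{-5} + 1.1321 \cdot 10^{-8} i$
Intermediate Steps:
$u{\left(R \right)} = \left(-2 + \sqrt{2} \sqrt{R}\right)^{2}$ ($u{\left(R \right)} = \left(\sqrt{2 R} - 2\right)^{2} = \left(\sqrt{2} \sqrt{R} - 2\right)^{2} = \left(-2 + \sqrt{2} \sqrt{R}\right)^{2}$)
$\frac{1}{-53514 + u{\left(-33 \right)}} = \frac{1}{-53514 + \left(-2 + \sqrt{2} \sqrt{-33}\right)^{2}} = \frac{1}{-53514 + \left(-2 + \sqrt{2} i \sqrt{33}\right)^{2}} = \frac{1}{-53514 + \left(-2 + i \sqrt{66}\right)^{2}}$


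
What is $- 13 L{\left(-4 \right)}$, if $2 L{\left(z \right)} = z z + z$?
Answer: $-78$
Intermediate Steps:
$L{\left(z \right)} = \frac{z}{2} + \frac{z^{2}}{2}$ ($L{\left(z \right)} = \frac{z z + z}{2} = \frac{z^{2} + z}{2} = \frac{z + z^{2}}{2} = \frac{z}{2} + \frac{z^{2}}{2}$)
$- 13 L{\left(-4 \right)} = - 13 \cdot \frac{1}{2} \left(-4\right) \left(1 - 4\right) = - 13 \cdot \frac{1}{2} \left(-4\right) \left(-3\right) = \left(-13\right) 6 = -78$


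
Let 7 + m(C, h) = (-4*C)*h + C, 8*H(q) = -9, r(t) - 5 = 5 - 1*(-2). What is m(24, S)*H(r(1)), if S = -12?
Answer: -10521/8 ≈ -1315.1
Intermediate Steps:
r(t) = 12 (r(t) = 5 + (5 - 1*(-2)) = 5 + (5 + 2) = 5 + 7 = 12)
H(q) = -9/8 (H(q) = (1/8)*(-9) = -9/8)
m(C, h) = -7 + C - 4*C*h (m(C, h) = -7 + ((-4*C)*h + C) = -7 + (-4*C*h + C) = -7 + (C - 4*C*h) = -7 + C - 4*C*h)
m(24, S)*H(r(1)) = (-7 + 24 - 4*24*(-12))*(-9/8) = (-7 + 24 + 1152)*(-9/8) = 1169*(-9/8) = -10521/8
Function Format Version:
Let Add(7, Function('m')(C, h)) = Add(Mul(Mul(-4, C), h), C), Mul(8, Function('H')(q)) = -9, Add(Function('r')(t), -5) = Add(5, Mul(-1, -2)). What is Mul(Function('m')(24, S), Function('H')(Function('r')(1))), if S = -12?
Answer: Rational(-10521, 8) ≈ -1315.1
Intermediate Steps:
Function('r')(t) = 12 (Function('r')(t) = Add(5, Add(5, Mul(-1, -2))) = Add(5, Add(5, 2)) = Add(5, 7) = 12)
Function('H')(q) = Rational(-9, 8) (Function('H')(q) = Mul(Rational(1, 8), -9) = Rational(-9, 8))
Function('m')(C, h) = Add(-7, C, Mul(-4, C, h)) (Function('m')(C, h) = Add(-7, Add(Mul(Mul(-4, C), h), C)) = Add(-7, Add(Mul(-4, C, h), C)) = Add(-7, Add(C, Mul(-4, C, h))) = Add(-7, C, Mul(-4, C, h)))
Mul(Function('m')(24, S), Function('H')(Function('r')(1))) = Mul(Add(-7, 24, Mul(-4, 24, -12)), Rational(-9, 8)) = Mul(Add(-7, 24, 1152), Rational(-9, 8)) = Mul(1169, Rational(-9, 8)) = Rational(-10521, 8)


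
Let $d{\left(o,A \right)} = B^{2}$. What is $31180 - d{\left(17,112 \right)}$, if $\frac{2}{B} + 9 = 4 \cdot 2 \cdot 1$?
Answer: $31176$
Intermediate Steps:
$B = -2$ ($B = \frac{2}{-9 + 4 \cdot 2 \cdot 1} = \frac{2}{-9 + 4 \cdot 2} = \frac{2}{-9 + 8} = \frac{2}{-1} = 2 \left(-1\right) = -2$)
$d{\left(o,A \right)} = 4$ ($d{\left(o,A \right)} = \left(-2\right)^{2} = 4$)
$31180 - d{\left(17,112 \right)} = 31180 - 4 = 31176$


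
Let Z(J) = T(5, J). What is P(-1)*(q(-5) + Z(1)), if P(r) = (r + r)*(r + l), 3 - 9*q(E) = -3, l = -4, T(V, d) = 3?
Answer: 110/3 ≈ 36.667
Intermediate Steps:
Z(J) = 3
q(E) = ⅔ (q(E) = ⅓ - ⅑*(-3) = ⅓ + ⅓ = ⅔)
P(r) = 2*r*(-4 + r) (P(r) = (r + r)*(r - 4) = (2*r)*(-4 + r) = 2*r*(-4 + r))
P(-1)*(q(-5) + Z(1)) = (2*(-1)*(-4 - 1))*(⅔ + 3) = (2*(-1)*(-5))*(11/3) = 10*(11/3) = 110/3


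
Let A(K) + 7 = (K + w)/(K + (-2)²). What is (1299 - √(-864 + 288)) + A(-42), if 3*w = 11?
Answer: 147403/114 - 24*I ≈ 1293.0 - 24.0*I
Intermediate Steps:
w = 11/3 (w = (⅓)*11 = 11/3 ≈ 3.6667)
A(K) = -7 + (11/3 + K)/(4 + K) (A(K) = -7 + (K + 11/3)/(K + (-2)²) = -7 + (11/3 + K)/(K + 4) = -7 + (11/3 + K)/(4 + K))
(1299 - √(-864 + 288)) + A(-42) = (1299 - √(-864 + 288)) + (-73 - 18*(-42))/(3*(4 - 42)) = (1299 - √(-576)) + (⅓)*(-73 + 756)/(-38) = (1299 - 24*I) + (⅓)*(-1/38)*683 = (1299 - 24*I) - 683/114 = 147403/114 - 24*I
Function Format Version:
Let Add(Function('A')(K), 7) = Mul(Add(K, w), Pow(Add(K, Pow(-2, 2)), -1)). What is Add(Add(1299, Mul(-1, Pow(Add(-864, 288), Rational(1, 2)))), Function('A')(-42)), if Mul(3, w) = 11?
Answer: Add(Rational(147403, 114), Mul(-24, I)) ≈ Add(1293.0, Mul(-24.000, I))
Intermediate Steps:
w = Rational(11, 3) (w = Mul(Rational(1, 3), 11) = Rational(11, 3) ≈ 3.6667)
Function('A')(K) = Add(-7, Mul(Pow(Add(4, K), -1), Add(Rational(11, 3), K))) (Function('A')(K) = Add(-7, Mul(Add(K, Rational(11, 3)), Pow(Add(K, Pow(-2, 2)), -1))) = Add(-7, Mul(Add(Rational(11, 3), K), Pow(Add(K, 4), -1))) = Add(-7, Mul(Add(Rational(11, 3), K), Pow(Add(4, K), -1))) = Add(-7, Mul(Pow(Add(4, K), -1), Add(Rational(11, 3), K))))
Add(Add(1299, Mul(-1, Pow(Add(-864, 288), Rational(1, 2)))), Function('A')(-42)) = Add(Add(1299, Mul(-1, Pow(Add(-864, 288), Rational(1, 2)))), Mul(Rational(1, 3), Pow(Add(4, -42), -1), Add(-73, Mul(-18, -42)))) = Add(Add(1299, Mul(-1, Pow(-576, Rational(1, 2)))), Mul(Rational(1, 3), Pow(-38, -1), Add(-73, 756))) = Add(Add(1299, Mul(-1, Mul(24, I))), Mul(Rational(1, 3), Rational(-1, 38), 683)) = Add(Add(1299, Mul(-24, I)), Rational(-683, 114)) = Add(Rational(147403, 114), Mul(-24, I))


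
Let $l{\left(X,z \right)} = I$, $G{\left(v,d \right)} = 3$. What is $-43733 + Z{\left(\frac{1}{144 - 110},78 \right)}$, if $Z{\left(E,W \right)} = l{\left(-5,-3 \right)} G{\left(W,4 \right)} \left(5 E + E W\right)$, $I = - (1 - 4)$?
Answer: $- \frac{1486175}{34} \approx -43711.0$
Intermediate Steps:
$I = 3$ ($I = \left(-1\right) \left(-3\right) = 3$)
$l{\left(X,z \right)} = 3$
$Z{\left(E,W \right)} = 45 E + 9 E W$ ($Z{\left(E,W \right)} = 3 \cdot 3 \left(5 E + E W\right) = 9 \left(5 E + E W\right) = 45 E + 9 E W$)
$-43733 + Z{\left(\frac{1}{144 - 110},78 \right)} = -43733 + \frac{9 \left(5 + 78\right)}{144 - 110} = -43733 + 9 \cdot \frac{1}{34} \cdot 83 = -43733 + \frac{747}{34} = - \frac{1486175}{34}$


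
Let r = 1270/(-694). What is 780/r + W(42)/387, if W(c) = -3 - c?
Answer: -2328311/5461 ≈ -426.35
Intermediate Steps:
r = -635/347 (r = 1270*(-1/694) = -635/347 ≈ -1.8300)
780/r + W(42)/387 = 780/(-635/347) + (-3 - 1*42)/387 = 780*(-347/635) + (-3 - 42)*(1/387) = -54132/127 - 45*1/387 = -54132/127 - 5/43 = -2328311/5461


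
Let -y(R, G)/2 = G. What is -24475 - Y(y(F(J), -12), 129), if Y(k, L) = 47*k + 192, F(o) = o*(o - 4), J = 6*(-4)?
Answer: -25795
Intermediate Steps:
J = -24
F(o) = o*(-4 + o)
y(R, G) = -2*G
Y(k, L) = 192 + 47*k
-24475 - Y(y(F(J), -12), 129) = -24475 - (192 + 47*(-2*(-12))) = -24475 - (192 + 47*24) = -24475 - (192 + 1128) = -24475 - 1*1320 = -24475 - 1320 = -25795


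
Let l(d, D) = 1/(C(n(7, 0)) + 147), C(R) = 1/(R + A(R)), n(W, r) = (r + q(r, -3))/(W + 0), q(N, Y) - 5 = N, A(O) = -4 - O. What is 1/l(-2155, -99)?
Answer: 587/4 ≈ 146.75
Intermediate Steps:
q(N, Y) = 5 + N
n(W, r) = (5 + 2*r)/W (n(W, r) = (r + (5 + r))/(W + 0) = (5 + 2*r)/W)
C(R) = -¼ (C(R) = 1/(R + (-4 - R)) = 1/(-4) = -¼)
l(d, D) = 4/587 (l(d, D) = 1/(-¼ + 147) = 1/(587/4) = 4/587)
1/l(-2155, -99) = 1/(4/587) = 587/4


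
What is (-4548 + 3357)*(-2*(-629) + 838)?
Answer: -2496336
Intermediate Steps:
(-4548 + 3357)*(-2*(-629) + 838) = -1191*(1258 + 838) = -1191*2096 = -2496336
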